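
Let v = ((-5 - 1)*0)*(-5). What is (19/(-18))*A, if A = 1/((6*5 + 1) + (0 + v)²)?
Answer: -19/558 ≈ -0.034050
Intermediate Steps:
v = 0 (v = -6*0*(-5) = 0*(-5) = 0)
A = 1/31 (A = 1/((6*5 + 1) + (0 + 0)²) = 1/((30 + 1) + 0²) = 1/(31 + 0) = 1/31 ≈ 0.032258)
(19/(-18))*A = (19/(-18))*(1/31) = (19*(-1/18))*(1/31) = -19/18*1/31 = -19/558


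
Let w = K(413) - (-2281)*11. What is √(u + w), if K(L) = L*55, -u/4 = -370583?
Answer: √1530138 ≈ 1237.0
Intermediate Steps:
u = 1482332 (u = -4*(-370583) = 1482332)
K(L) = 55*L
w = 47806 (w = 55*413 - (-2281)*11 = 22715 - 1*(-25091) = 22715 + 25091 = 47806)
√(u + w) = √(1482332 + 47806) = √1530138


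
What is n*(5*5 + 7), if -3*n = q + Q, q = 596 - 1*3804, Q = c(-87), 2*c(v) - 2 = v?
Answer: 34672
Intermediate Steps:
c(v) = 1 + v/2
Q = -85/2 (Q = 1 + (½)*(-87) = 1 - 87/2 = -85/2 ≈ -42.500)
q = -3208 (q = 596 - 3804 = -3208)
n = 2167/2 (n = -(-3208 - 85/2)/3 = -⅓*(-6501/2) = 2167/2 ≈ 1083.5)
n*(5*5 + 7) = 2167*(5*5 + 7)/2 = 2167*(25 + 7)/2 = (2167/2)*32 = 34672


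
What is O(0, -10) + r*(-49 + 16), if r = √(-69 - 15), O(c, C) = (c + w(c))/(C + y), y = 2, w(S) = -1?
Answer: ⅛ - 66*I*√21 ≈ 0.125 - 302.45*I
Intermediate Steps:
O(c, C) = (-1 + c)/(2 + C) (O(c, C) = (c - 1)/(C + 2) = (-1 + c)/(2 + C))
r = 2*I*√21 (r = √(-84) = 2*I*√21 ≈ 9.1651*I)
O(0, -10) + r*(-49 + 16) = (-1 + 0)/(2 - 10) + (2*I*√21)*(-49 + 16) = -1/(-8) + (2*I*√21)*(-33) = -⅛*(-1) - 66*I*√21 = ⅛ - 66*I*√21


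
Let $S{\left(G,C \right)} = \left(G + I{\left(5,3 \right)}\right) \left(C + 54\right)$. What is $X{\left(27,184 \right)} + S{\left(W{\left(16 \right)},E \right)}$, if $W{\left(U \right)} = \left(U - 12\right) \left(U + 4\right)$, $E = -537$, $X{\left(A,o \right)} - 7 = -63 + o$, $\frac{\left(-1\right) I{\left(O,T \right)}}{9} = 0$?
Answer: $-38512$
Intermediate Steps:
$I{\left(O,T \right)} = 0$ ($I{\left(O,T \right)} = \left(-9\right) 0 = 0$)
$X{\left(A,o \right)} = -56 + o$ ($X{\left(A,o \right)} = 7 + \left(-63 + o\right) = -56 + o$)
$W{\left(U \right)} = \left(-12 + U\right) \left(4 + U\right)$
$S{\left(G,C \right)} = G \left(54 + C\right)$ ($S{\left(G,C \right)} = \left(G + 0\right) \left(C + 54\right) = G \left(54 + C\right)$)
$X{\left(27,184 \right)} + S{\left(W{\left(16 \right)},E \right)} = \left(-56 + 184\right) + \left(-48 + 16^{2} - 128\right) \left(54 - 537\right) = 128 + \left(-48 + 256 - 128\right) \left(-483\right) = 128 + 80 \left(-483\right) = 128 - 38640 = -38512$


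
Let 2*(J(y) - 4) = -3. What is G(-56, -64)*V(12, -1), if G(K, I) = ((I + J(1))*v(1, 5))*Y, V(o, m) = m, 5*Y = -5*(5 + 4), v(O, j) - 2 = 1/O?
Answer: -3321/2 ≈ -1660.5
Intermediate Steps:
J(y) = 5/2 (J(y) = 4 + (1/2)*(-3) = 4 - 3/2 = 5/2)
v(O, j) = 2 + 1/O
Y = -9 (Y = (-5*(5 + 4))/5 = (-5*9)/5 = (1/5)*(-45) = -9)
G(K, I) = -135/2 - 27*I (G(K, I) = ((I + 5/2)*(2 + 1/1))*(-9) = ((5/2 + I)*(2 + 1))*(-9) = ((5/2 + I)*3)*(-9) = (15/2 + 3*I)*(-9) = -135/2 - 27*I)
G(-56, -64)*V(12, -1) = (-135/2 - 27*(-64))*(-1) = (-135/2 + 1728)*(-1) = (3321/2)*(-1) = -3321/2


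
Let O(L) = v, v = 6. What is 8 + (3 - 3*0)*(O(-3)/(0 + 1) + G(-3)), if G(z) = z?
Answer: 17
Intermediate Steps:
O(L) = 6
8 + (3 - 3*0)*(O(-3)/(0 + 1) + G(-3)) = 8 + (3 - 3*0)*(6/(0 + 1) - 3) = 8 + (3 + 0)*(6/1 - 3) = 8 + 3*(1*6 - 3) = 8 + 3*(6 - 3) = 8 + 3*3 = 8 + 9 = 17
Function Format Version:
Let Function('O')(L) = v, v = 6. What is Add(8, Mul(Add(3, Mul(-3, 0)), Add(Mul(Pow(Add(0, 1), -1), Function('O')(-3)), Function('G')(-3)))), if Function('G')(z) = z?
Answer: 17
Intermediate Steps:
Function('O')(L) = 6
Add(8, Mul(Add(3, Mul(-3, 0)), Add(Mul(Pow(Add(0, 1), -1), Function('O')(-3)), Function('G')(-3)))) = Add(8, Mul(Add(3, Mul(-3, 0)), Add(Mul(Pow(Add(0, 1), -1), 6), -3))) = Add(8, Mul(Add(3, 0), Add(Mul(Pow(1, -1), 6), -3))) = Add(8, Mul(3, Add(Mul(1, 6), -3))) = Add(8, Mul(3, Add(6, -3))) = Add(8, Mul(3, 3)) = Add(8, 9) = 17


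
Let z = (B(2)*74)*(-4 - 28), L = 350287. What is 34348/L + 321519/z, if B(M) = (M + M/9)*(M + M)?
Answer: -1007108448457/66358369280 ≈ -15.177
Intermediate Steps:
B(M) = 20*M²/9 (B(M) = (M + M*(⅑))*(2*M) = (M + M/9)*(2*M) = (10*M/9)*(2*M) = 20*M²/9)
z = -189440/9 (z = (((20/9)*2²)*74)*(-4 - 28) = (((20/9)*4)*74)*(-32) = ((80/9)*74)*(-32) = (5920/9)*(-32) = -189440/9 ≈ -21049.)
34348/L + 321519/z = 34348/350287 + 321519/(-189440/9) = 34348*(1/350287) + 321519*(-9/189440) = 34348/350287 - 2893671/189440 = -1007108448457/66358369280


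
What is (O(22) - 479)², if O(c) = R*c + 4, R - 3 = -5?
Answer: 269361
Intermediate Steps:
R = -2 (R = 3 - 5 = -2)
O(c) = 4 - 2*c (O(c) = -2*c + 4 = 4 - 2*c)
(O(22) - 479)² = ((4 - 2*22) - 479)² = ((4 - 44) - 479)² = (-40 - 479)² = (-519)² = 269361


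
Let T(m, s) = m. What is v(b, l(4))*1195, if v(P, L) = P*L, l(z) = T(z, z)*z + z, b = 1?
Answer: 23900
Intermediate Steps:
l(z) = z + z² (l(z) = z*z + z = z² + z = z + z²)
v(P, L) = L*P
v(b, l(4))*1195 = ((4*(1 + 4))*1)*1195 = ((4*5)*1)*1195 = (20*1)*1195 = 20*1195 = 23900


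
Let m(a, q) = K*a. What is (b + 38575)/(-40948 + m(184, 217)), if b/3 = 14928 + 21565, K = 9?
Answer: -74027/19646 ≈ -3.7680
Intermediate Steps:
m(a, q) = 9*a
b = 109479 (b = 3*(14928 + 21565) = 3*36493 = 109479)
(b + 38575)/(-40948 + m(184, 217)) = (109479 + 38575)/(-40948 + 9*184) = 148054/(-40948 + 1656) = 148054/(-39292) = 148054*(-1/39292) = -74027/19646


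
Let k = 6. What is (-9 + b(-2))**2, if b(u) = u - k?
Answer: 289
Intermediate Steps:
b(u) = -6 + u (b(u) = u - 1*6 = u - 6 = -6 + u)
(-9 + b(-2))**2 = (-9 + (-6 - 2))**2 = (-9 - 8)**2 = (-17)**2 = 289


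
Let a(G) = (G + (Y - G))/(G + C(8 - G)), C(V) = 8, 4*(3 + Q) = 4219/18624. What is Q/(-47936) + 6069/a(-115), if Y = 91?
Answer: -331281830658367/46423523328 ≈ -7136.1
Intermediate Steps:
Q = -219269/74496 (Q = -3 + (4219/18624)/4 = -3 + (4219*(1/18624))/4 = -3 + (¼)*(4219/18624) = -3 + 4219/74496 = -219269/74496 ≈ -2.9434)
a(G) = 91/(8 + G) (a(G) = (G + (91 - G))/(G + 8) = 91/(8 + G))
Q/(-47936) + 6069/a(-115) = -219269/74496/(-47936) + 6069/((91/(8 - 115))) = -219269/74496*(-1/47936) + 6069/((91/(-107))) = 219269/3571040256 + 6069/((91*(-1/107))) = 219269/3571040256 + 6069/(-91/107) = 219269/3571040256 + 6069*(-107/91) = 219269/3571040256 - 92769/13 = -331281830658367/46423523328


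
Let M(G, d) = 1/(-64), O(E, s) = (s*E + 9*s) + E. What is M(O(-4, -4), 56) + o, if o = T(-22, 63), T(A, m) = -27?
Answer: -1729/64 ≈ -27.016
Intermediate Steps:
O(E, s) = E + 9*s + E*s (O(E, s) = (E*s + 9*s) + E = (9*s + E*s) + E = E + 9*s + E*s)
o = -27
M(G, d) = -1/64
M(O(-4, -4), 56) + o = -1/64 - 27 = -1729/64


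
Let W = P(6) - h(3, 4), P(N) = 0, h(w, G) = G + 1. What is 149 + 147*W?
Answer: -586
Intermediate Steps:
h(w, G) = 1 + G
W = -5 (W = 0 - (1 + 4) = 0 - 1*5 = 0 - 5 = -5)
149 + 147*W = 149 + 147*(-5) = 149 - 735 = -586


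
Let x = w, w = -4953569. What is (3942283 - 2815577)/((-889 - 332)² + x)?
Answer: -563353/1731364 ≈ -0.32538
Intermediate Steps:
x = -4953569
(3942283 - 2815577)/((-889 - 332)² + x) = (3942283 - 2815577)/((-889 - 332)² - 4953569) = 1126706/((-1221)² - 4953569) = 1126706/(1490841 - 4953569) = 1126706/(-3462728) = 1126706*(-1/3462728) = -563353/1731364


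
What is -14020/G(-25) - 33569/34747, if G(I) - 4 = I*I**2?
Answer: -37228409/542782887 ≈ -0.068588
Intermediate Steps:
G(I) = 4 + I**3 (G(I) = 4 + I*I**2 = 4 + I**3)
-14020/G(-25) - 33569/34747 = -14020/(4 + (-25)**3) - 33569/34747 = -14020/(4 - 15625) - 33569*1/34747 = -14020/(-15621) - 33569/34747 = -14020*(-1/15621) - 33569/34747 = 14020/15621 - 33569/34747 = -37228409/542782887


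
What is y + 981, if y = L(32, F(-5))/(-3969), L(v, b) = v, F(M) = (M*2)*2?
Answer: 3893557/3969 ≈ 980.99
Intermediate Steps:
F(M) = 4*M (F(M) = (2*M)*2 = 4*M)
y = -32/3969 (y = 32/(-3969) = 32*(-1/3969) = -32/3969 ≈ -0.0080625)
y + 981 = -32/3969 + 981 = 3893557/3969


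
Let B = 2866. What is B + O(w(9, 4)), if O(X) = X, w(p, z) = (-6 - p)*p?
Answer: 2731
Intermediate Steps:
w(p, z) = p*(-6 - p)
B + O(w(9, 4)) = 2866 - 1*9*(6 + 9) = 2866 - 1*9*15 = 2866 - 135 = 2731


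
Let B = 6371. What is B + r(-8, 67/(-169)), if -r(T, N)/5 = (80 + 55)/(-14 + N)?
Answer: 5204906/811 ≈ 6417.9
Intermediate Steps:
r(T, N) = -675/(-14 + N) (r(T, N) = -5*(80 + 55)/(-14 + N) = -675/(-14 + N))
B + r(-8, 67/(-169)) = 6371 - 675/(-14 + 67/(-169)) = 6371 - 675/(-14 + 67*(-1/169)) = 6371 - 675/(-14 - 67/169) = 6371 - 675/(-2433/169) = 6371 - 675*(-169/2433) = 6371 + 38025/811 = 5204906/811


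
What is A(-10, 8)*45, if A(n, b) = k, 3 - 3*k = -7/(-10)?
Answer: 69/2 ≈ 34.500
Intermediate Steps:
k = 23/30 (k = 1 - (-7)/(3*(-10)) = 1 - (-7)*(-1)/(3*10) = 1 - ⅓*7/10 = 1 - 7/30 = 23/30 ≈ 0.76667)
A(n, b) = 23/30
A(-10, 8)*45 = (23/30)*45 = 69/2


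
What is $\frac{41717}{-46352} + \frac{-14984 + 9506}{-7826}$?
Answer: $- \frac{36280493}{181375376} \approx -0.20003$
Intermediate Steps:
$\frac{41717}{-46352} + \frac{-14984 + 9506}{-7826} = 41717 \left(- \frac{1}{46352}\right) - - \frac{2739}{3913} = - \frac{41717}{46352} + \frac{2739}{3913} = - \frac{36280493}{181375376}$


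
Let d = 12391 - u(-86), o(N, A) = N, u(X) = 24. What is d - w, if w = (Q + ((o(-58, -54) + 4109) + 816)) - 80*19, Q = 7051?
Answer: 1969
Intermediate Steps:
d = 12367 (d = 12391 - 1*24 = 12391 - 24 = 12367)
w = 10398 (w = (7051 + ((-58 + 4109) + 816)) - 80*19 = (7051 + (4051 + 816)) - 1520 = (7051 + 4867) - 1520 = 11918 - 1520 = 10398)
d - w = 12367 - 1*10398 = 12367 - 10398 = 1969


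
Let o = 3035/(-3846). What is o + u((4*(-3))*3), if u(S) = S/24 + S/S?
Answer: -2479/1923 ≈ -1.2891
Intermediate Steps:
o = -3035/3846 (o = 3035*(-1/3846) = -3035/3846 ≈ -0.78913)
u(S) = 1 + S/24 (u(S) = S*(1/24) + 1 = S/24 + 1 = 1 + S/24)
o + u((4*(-3))*3) = -3035/3846 + (1 + ((4*(-3))*3)/24) = -3035/3846 + (1 + (-12*3)/24) = -3035/3846 + (1 + (1/24)*(-36)) = -3035/3846 + (1 - 3/2) = -3035/3846 - ½ = -2479/1923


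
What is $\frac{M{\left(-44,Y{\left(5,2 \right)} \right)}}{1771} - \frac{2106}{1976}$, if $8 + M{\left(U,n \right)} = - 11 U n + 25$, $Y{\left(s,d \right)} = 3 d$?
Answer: $\frac{3415}{5852} \approx 0.58356$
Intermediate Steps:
$M{\left(U,n \right)} = 17 - 11 U n$ ($M{\left(U,n \right)} = -8 + \left(- 11 U n + 25\right) = -8 - \left(-25 + 11 U n\right) = 17 - 11 U n$)
$\frac{M{\left(-44,Y{\left(5,2 \right)} \right)}}{1771} - \frac{2106}{1976} = \frac{17 - - 484 \cdot 3 \cdot 2}{1771} - \frac{2106}{1976} = \left(17 - \left(-484\right) 6\right) \frac{1}{1771} - \frac{81}{76} = \left(17 + 2904\right) \frac{1}{1771} - \frac{81}{76} = 2921 \cdot \frac{1}{1771} - \frac{81}{76} = \frac{127}{77} - \frac{81}{76} = \frac{3415}{5852}$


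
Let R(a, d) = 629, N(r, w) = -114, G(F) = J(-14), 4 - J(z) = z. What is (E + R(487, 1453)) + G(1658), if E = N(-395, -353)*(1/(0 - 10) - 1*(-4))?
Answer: 1012/5 ≈ 202.40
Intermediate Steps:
J(z) = 4 - z
G(F) = 18 (G(F) = 4 - 1*(-14) = 4 + 14 = 18)
E = -2223/5 (E = -114*(1/(0 - 10) - 1*(-4)) = -114*(1/(-10) + 4) = -114*(-⅒ + 4) = -114*39/10 = -2223/5 ≈ -444.60)
(E + R(487, 1453)) + G(1658) = (-2223/5 + 629) + 18 = 922/5 + 18 = 1012/5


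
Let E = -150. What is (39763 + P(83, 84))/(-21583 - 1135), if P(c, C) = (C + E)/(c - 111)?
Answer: -556715/318052 ≈ -1.7504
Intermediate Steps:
P(c, C) = (-150 + C)/(-111 + c) (P(c, C) = (C - 150)/(c - 111) = (-150 + C)/(-111 + c))
(39763 + P(83, 84))/(-21583 - 1135) = (39763 + (-150 + 84)/(-111 + 83))/(-21583 - 1135) = (39763 - 66/(-28))/(-22718) = (39763 - 1/28*(-66))*(-1/22718) = (39763 + 33/14)*(-1/22718) = (556715/14)*(-1/22718) = -556715/318052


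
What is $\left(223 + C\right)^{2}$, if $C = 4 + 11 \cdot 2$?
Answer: $62001$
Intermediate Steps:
$C = 26$ ($C = 4 + 22 = 26$)
$\left(223 + C\right)^{2} = \left(223 + 26\right)^{2} = 249^{2} = 62001$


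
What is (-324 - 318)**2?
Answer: 412164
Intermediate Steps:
(-324 - 318)**2 = (-642)**2 = 412164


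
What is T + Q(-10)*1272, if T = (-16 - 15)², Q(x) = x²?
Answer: 128161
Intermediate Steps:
T = 961 (T = (-31)² = 961)
T + Q(-10)*1272 = 961 + (-10)²*1272 = 961 + 100*1272 = 961 + 127200 = 128161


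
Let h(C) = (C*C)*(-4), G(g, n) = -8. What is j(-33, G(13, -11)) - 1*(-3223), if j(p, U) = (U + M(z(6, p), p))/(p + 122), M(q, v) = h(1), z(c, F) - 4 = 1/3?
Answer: 286835/89 ≈ 3222.9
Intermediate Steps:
z(c, F) = 13/3 (z(c, F) = 4 + 1/3 = 13/3)
h(C) = -4*C**2 (h(C) = C**2*(-4) = -4*C**2)
M(q, v) = -4 (M(q, v) = -4*1**2 = -4*1 = -4)
j(p, U) = (-4 + U)/(122 + p) (j(p, U) = (U - 4)/(p + 122) = (-4 + U)/(122 + p))
j(-33, G(13, -11)) - 1*(-3223) = (-4 - 8)/(122 - 33) - 1*(-3223) = -12/89 + 3223 = 286835/89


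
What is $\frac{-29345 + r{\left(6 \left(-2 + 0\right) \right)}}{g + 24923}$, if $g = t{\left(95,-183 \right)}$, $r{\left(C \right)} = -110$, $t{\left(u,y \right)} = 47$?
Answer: $- \frac{5891}{4994} \approx -1.1796$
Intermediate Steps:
$g = 47$
$\frac{-29345 + r{\left(6 \left(-2 + 0\right) \right)}}{g + 24923} = \frac{-29345 - 110}{47 + 24923} = - \frac{29455}{24970} = \left(-29455\right) \frac{1}{24970} = - \frac{5891}{4994}$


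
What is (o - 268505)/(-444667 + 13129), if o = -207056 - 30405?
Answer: 252983/215769 ≈ 1.1725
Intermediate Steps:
o = -237461
(o - 268505)/(-444667 + 13129) = (-237461 - 268505)/(-444667 + 13129) = -505966/(-431538) = -505966*(-1/431538) = 252983/215769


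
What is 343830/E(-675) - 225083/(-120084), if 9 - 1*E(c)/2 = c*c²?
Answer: 320575090427/170978981566 ≈ 1.8749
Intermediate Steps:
E(c) = 18 - 2*c³ (E(c) = 18 - 2*c*c² = 18 - 2*c³)
343830/E(-675) - 225083/(-120084) = 343830/(18 - 2*(-675)³) - 225083/(-120084) = 343830/(18 - 2*(-307546875)) - 225083*(-1/120084) = 343830/(18 + 615093750) + 225083/120084 = 343830/615093768 + 225083/120084 = 343830*(1/615093768) + 225083/120084 = 57305/102515628 + 225083/120084 = 320575090427/170978981566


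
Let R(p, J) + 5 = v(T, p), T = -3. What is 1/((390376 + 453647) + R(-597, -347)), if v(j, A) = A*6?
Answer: 1/840436 ≈ 1.1899e-6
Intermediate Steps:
v(j, A) = 6*A
R(p, J) = -5 + 6*p
1/((390376 + 453647) + R(-597, -347)) = 1/((390376 + 453647) + (-5 + 6*(-597))) = 1/(844023 + (-5 - 3582)) = 1/(844023 - 3587) = 1/840436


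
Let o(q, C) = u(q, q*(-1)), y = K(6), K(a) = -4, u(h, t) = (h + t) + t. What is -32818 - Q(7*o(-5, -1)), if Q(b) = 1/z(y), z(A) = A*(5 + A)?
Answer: -131271/4 ≈ -32818.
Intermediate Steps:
u(h, t) = h + 2*t
y = -4
o(q, C) = -q (o(q, C) = q + 2*(q*(-1)) = q + 2*(-q) = q - 2*q = -q)
Q(b) = -1/4 (Q(b) = 1/(-4*(5 - 4)) = 1/(-4*1) = 1/(-4) = -1/4)
-32818 - Q(7*o(-5, -1)) = -32818 - 1*(-1/4) = -32818 + 1/4 = -131271/4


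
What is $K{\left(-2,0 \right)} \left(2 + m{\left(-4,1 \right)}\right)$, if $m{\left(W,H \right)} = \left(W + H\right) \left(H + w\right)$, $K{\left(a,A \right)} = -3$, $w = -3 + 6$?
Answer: $30$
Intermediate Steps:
$w = 3$
$m{\left(W,H \right)} = \left(3 + H\right) \left(H + W\right)$ ($m{\left(W,H \right)} = \left(W + H\right) \left(H + 3\right) = \left(H + W\right) \left(3 + H\right) = \left(3 + H\right) \left(H + W\right)$)
$K{\left(-2,0 \right)} \left(2 + m{\left(-4,1 \right)}\right) = - 3 \left(2 + \left(1^{2} + 3 \cdot 1 + 3 \left(-4\right) + 1 \left(-4\right)\right)\right) = - 3 \left(2 + \left(1 + 3 - 12 - 4\right)\right) = - 3 \left(2 - 12\right) = \left(-3\right) \left(-10\right) = 30$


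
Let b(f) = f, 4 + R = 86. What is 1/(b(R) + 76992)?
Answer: 1/77074 ≈ 1.2975e-5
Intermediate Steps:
R = 82 (R = -4 + 86 = 82)
1/(b(R) + 76992) = 1/(82 + 76992) = 1/77074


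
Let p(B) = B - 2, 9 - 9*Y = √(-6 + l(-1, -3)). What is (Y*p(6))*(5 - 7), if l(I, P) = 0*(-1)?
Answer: -8 + 8*I*√6/9 ≈ -8.0 + 2.1773*I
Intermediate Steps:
l(I, P) = 0
Y = 1 - I*√6/9 (Y = 1 - √(-6 + 0)/9 = 1 - I*√6/9 ≈ 1.0 - 0.27217*I)
p(B) = -2 + B
(Y*p(6))*(5 - 7) = ((1 - I*√6/9)*(-2 + 6))*(5 - 7) = ((1 - I*√6/9)*4)*(-2) = (4 - 4*I*√6/9)*(-2) = -8 + 8*I*√6/9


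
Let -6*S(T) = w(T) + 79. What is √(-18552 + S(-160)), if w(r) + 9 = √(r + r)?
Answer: √(-167073 - 12*I*√5)/3 ≈ 0.010941 - 136.25*I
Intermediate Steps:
w(r) = -9 + √2*√r (w(r) = -9 + √(r + r) = -9 + √(2*r) = -9 + √2*√r)
S(T) = -35/3 - √2*√T/6 (S(T) = -((-9 + √2*√T) + 79)/6 = -(70 + √2*√T)/6 = -35/3 - √2*√T/6)
√(-18552 + S(-160)) = √(-18552 + (-35/3 - √2*√(-160)/6)) = √(-18552 + (-35/3 - √2*4*I*√10/6)) = √(-18552 + (-35/3 - 4*I*√5/3)) = √(-55691/3 - 4*I*√5/3)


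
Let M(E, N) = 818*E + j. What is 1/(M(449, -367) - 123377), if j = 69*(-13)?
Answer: 1/243008 ≈ 4.1151e-6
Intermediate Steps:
j = -897
M(E, N) = -897 + 818*E (M(E, N) = 818*E - 897 = -897 + 818*E)
1/(M(449, -367) - 123377) = 1/((-897 + 818*449) - 123377) = 1/((-897 + 367282) - 123377) = 1/(366385 - 123377) = 1/243008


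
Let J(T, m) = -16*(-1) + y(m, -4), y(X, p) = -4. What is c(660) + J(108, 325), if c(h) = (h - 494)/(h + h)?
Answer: 8003/660 ≈ 12.126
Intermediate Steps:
J(T, m) = 12 (J(T, m) = -16*(-1) - 4 = 16 - 4 = 12)
c(h) = (-494 + h)/(2*h) (c(h) = (-494 + h)/((2*h)) = (-494 + h)*(1/(2*h)) = (-494 + h)/(2*h))
c(660) + J(108, 325) = (½)*(-494 + 660)/660 + 12 = (½)*(1/660)*166 + 12 = 83/660 + 12 = 8003/660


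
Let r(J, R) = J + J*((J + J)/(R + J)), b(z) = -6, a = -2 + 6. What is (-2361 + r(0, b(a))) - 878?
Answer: -3239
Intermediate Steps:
a = 4
r(J, R) = J + 2*J²/(J + R) (r(J, R) = J + J*((2*J)/(J + R)) = J + J*(2*J/(J + R)) = J + 2*J²/(J + R))
(-2361 + r(0, b(a))) - 878 = (-2361 + 0*(-6 + 3*0)/(0 - 6)) - 878 = (-2361 + 0*(-6 + 0)/(-6)) - 878 = (-2361 + 0*(-⅙)*(-6)) - 878 = (-2361 + 0) - 878 = -2361 - 878 = -3239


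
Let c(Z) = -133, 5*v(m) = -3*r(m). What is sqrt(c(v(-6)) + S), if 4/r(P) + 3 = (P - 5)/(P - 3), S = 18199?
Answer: sqrt(18066) ≈ 134.41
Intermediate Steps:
r(P) = 4/(-3 + (-5 + P)/(-3 + P)) (r(P) = 4/(-3 + (P - 5)/(P - 3)) = 4/(-3 + (-5 + P)/(-3 + P)))
v(m) = -6*(3 - m)/(5*(-2 + m)) (v(m) = (-6*(3 - m)/(-2 + m))/5 = -6*(3 - m)/(5*(-2 + m)))
sqrt(c(v(-6)) + S) = sqrt(-133 + 18199) = sqrt(18066)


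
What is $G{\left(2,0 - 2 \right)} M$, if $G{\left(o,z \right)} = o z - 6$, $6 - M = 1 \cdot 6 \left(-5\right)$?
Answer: $-360$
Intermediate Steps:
$M = 36$ ($M = 6 - 1 \cdot 6 \left(-5\right) = 6 - 6 \left(-5\right) = 6 - -30 = 6 + 30 = 36$)
$G{\left(o,z \right)} = -6 + o z$
$G{\left(2,0 - 2 \right)} M = \left(-6 + 2 \left(0 - 2\right)\right) 36 = \left(-6 + 2 \left(-2\right)\right) 36 = \left(-6 - 4\right) 36 = \left(-10\right) 36 = -360$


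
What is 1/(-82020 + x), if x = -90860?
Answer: -1/172880 ≈ -5.7844e-6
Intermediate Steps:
1/(-82020 + x) = 1/(-82020 - 90860) = 1/(-172880) = -1/172880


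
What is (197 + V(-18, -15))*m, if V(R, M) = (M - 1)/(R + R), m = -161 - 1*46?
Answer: -40871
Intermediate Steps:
m = -207 (m = -161 - 46 = -207)
V(R, M) = (-1 + M)/(2*R) (V(R, M) = (-1 + M)/((2*R)) = (-1 + M)*(1/(2*R)) = (-1 + M)/(2*R))
(197 + V(-18, -15))*m = (197 + (½)*(-1 - 15)/(-18))*(-207) = (197 + (½)*(-1/18)*(-16))*(-207) = (197 + 4/9)*(-207) = (1777/9)*(-207) = -40871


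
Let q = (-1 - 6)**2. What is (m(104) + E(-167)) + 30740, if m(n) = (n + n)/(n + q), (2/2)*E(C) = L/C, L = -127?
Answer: 785491907/25551 ≈ 30742.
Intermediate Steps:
E(C) = -127/C
q = 49 (q = (-7)**2 = 49)
m(n) = 2*n/(49 + n) (m(n) = (n + n)/(n + 49) = (2*n)/(49 + n) = 2*n/(49 + n))
(m(104) + E(-167)) + 30740 = (2*104/(49 + 104) - 127/(-167)) + 30740 = (2*104/153 - 127*(-1/167)) + 30740 = (2*104*(1/153) + 127/167) + 30740 = (208/153 + 127/167) + 30740 = 54167/25551 + 30740 = 785491907/25551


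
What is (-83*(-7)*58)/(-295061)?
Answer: -33698/295061 ≈ -0.11421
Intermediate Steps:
(-83*(-7)*58)/(-295061) = (581*58)*(-1/295061) = 33698*(-1/295061) = -33698/295061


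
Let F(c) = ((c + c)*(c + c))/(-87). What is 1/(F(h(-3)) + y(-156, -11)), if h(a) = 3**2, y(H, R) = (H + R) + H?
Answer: -29/9475 ≈ -0.0030607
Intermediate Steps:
y(H, R) = R + 2*H
h(a) = 9
F(c) = -4*c**2/87 (F(c) = ((2*c)*(2*c))*(-1/87) = (4*c**2)*(-1/87) = -4*c**2/87)
1/(F(h(-3)) + y(-156, -11)) = 1/(-4/87*9**2 + (-11 + 2*(-156))) = 1/(-4/87*81 + (-11 - 312)) = 1/(-108/29 - 323) = 1/(-9475/29) = -29/9475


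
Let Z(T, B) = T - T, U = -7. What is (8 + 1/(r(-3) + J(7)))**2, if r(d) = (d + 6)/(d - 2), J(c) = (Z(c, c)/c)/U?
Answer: 361/9 ≈ 40.111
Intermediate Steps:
Z(T, B) = 0
J(c) = 0 (J(c) = (0/c)/(-7) = 0*(-1/7) = 0)
r(d) = (6 + d)/(-2 + d)
(8 + 1/(r(-3) + J(7)))**2 = (8 + 1/((6 - 3)/(-2 - 3) + 0))**2 = (8 + 1/(3/(-5) + 0))**2 = (8 + 1/(-1/5*3 + 0))**2 = (8 + 1/(-3/5 + 0))**2 = (8 + 1/(-3/5))**2 = (8 - 5/3)**2 = (19/3)**2 = 361/9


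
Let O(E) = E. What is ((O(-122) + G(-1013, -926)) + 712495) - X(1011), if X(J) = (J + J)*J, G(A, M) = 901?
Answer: -1330968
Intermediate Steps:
X(J) = 2*J**2 (X(J) = (2*J)*J = 2*J**2)
((O(-122) + G(-1013, -926)) + 712495) - X(1011) = ((-122 + 901) + 712495) - 2*1011**2 = (779 + 712495) - 2*1022121 = 713274 - 1*2044242 = 713274 - 2044242 = -1330968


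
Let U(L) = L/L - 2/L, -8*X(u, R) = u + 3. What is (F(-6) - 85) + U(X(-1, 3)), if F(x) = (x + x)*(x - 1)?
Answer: 8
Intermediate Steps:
X(u, R) = -3/8 - u/8 (X(u, R) = -(u + 3)/8 = -(3 + u)/8 = -3/8 - u/8)
U(L) = 1 - 2/L
F(x) = 2*x*(-1 + x) (F(x) = (2*x)*(-1 + x) = 2*x*(-1 + x))
(F(-6) - 85) + U(X(-1, 3)) = (2*(-6)*(-1 - 6) - 85) + (-2 + (-3/8 - 1/8*(-1)))/(-3/8 - 1/8*(-1)) = (2*(-6)*(-7) - 85) + (-2 + (-3/8 + 1/8))/(-3/8 + 1/8) = (84 - 85) + (-2 - 1/4)/(-1/4) = -1 - 4*(-9/4) = -1 + 9 = 8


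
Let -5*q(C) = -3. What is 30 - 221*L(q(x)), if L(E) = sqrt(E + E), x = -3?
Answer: 30 - 221*sqrt(30)/5 ≈ -212.09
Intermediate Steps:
q(C) = 3/5 (q(C) = -1/5*(-3) = 3/5)
L(E) = sqrt(2)*sqrt(E) (L(E) = sqrt(2*E) = sqrt(2)*sqrt(E))
30 - 221*L(q(x)) = 30 - 221*sqrt(2)*sqrt(3/5) = 30 - 221*sqrt(2)*sqrt(15)/5 = 30 - 221*sqrt(30)/5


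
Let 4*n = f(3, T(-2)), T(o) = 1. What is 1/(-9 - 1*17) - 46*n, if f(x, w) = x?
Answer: -449/13 ≈ -34.538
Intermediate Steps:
n = ¾ (n = (¼)*3 = ¾ ≈ 0.75000)
1/(-9 - 1*17) - 46*n = 1/(-9 - 1*17) - 46*¾ = 1/(-9 - 17) - 69/2 = 1/(-26) - 69/2 = -1/26 - 69/2 = -449/13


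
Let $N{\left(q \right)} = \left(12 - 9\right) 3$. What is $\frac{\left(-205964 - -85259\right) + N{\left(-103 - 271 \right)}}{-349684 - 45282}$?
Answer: $\frac{60348}{197483} \approx 0.30559$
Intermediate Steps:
$N{\left(q \right)} = 9$ ($N{\left(q \right)} = 3 \cdot 3 = 9$)
$\frac{\left(-205964 - -85259\right) + N{\left(-103 - 271 \right)}}{-349684 - 45282} = \frac{\left(-205964 - -85259\right) + 9}{-349684 - 45282} = \frac{\left(-205964 + 85259\right) + 9}{-394966} = \left(-120705 + 9\right) \left(- \frac{1}{394966}\right) = \left(-120696\right) \left(- \frac{1}{394966}\right) = \frac{60348}{197483}$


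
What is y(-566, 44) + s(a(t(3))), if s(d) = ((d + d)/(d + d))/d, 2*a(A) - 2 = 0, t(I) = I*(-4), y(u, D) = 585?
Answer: 586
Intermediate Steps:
t(I) = -4*I
a(A) = 1 (a(A) = 1 + (½)*0 = 1 + 0 = 1)
s(d) = 1/d (s(d) = ((2*d)/((2*d)))/d = ((2*d)*(1/(2*d)))/d = 1/d)
y(-566, 44) + s(a(t(3))) = 585 + 1/1 = 585 + 1 = 586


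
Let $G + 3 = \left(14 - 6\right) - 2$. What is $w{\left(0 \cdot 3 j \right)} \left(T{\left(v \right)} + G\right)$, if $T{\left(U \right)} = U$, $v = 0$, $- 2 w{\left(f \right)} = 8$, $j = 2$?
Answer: $-12$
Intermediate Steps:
$w{\left(f \right)} = -4$ ($w{\left(f \right)} = \left(- \frac{1}{2}\right) 8 = -4$)
$G = 3$ ($G = -3 + \left(\left(14 - 6\right) - 2\right) = -3 + \left(8 - 2\right) = -3 + 6 = 3$)
$w{\left(0 \cdot 3 j \right)} \left(T{\left(v \right)} + G\right) = - 4 \left(0 + 3\right) = \left(-4\right) 3 = -12$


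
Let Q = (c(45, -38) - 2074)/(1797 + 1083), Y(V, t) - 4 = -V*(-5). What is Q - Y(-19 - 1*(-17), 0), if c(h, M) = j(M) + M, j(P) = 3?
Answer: 5057/960 ≈ 5.2677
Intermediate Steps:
c(h, M) = 3 + M
Y(V, t) = 4 + 5*V (Y(V, t) = 4 - V*(-5) = 4 + 5*V)
Q = -703/960 (Q = ((3 - 38) - 2074)/(1797 + 1083) = (-35 - 2074)/2880 = -2109*1/2880 = -703/960 ≈ -0.73229)
Q - Y(-19 - 1*(-17), 0) = -703/960 - (4 + 5*(-19 - 1*(-17))) = -703/960 - (4 + 5*(-19 + 17)) = -703/960 - (4 + 5*(-2)) = -703/960 - (4 - 10) = -703/960 - 1*(-6) = -703/960 + 6 = 5057/960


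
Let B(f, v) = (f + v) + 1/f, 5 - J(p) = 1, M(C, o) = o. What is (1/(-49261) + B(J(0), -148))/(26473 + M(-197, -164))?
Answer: -28325079/5184030596 ≈ -0.0054639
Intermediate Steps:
J(p) = 4 (J(p) = 5 - 1*1 = 5 - 1 = 4)
B(f, v) = f + v + 1/f
(1/(-49261) + B(J(0), -148))/(26473 + M(-197, -164)) = (1/(-49261) + (4 - 148 + 1/4))/(26473 - 164) = (-1/49261 + (4 - 148 + ¼))/26309 = (-1/49261 - 575/4)*(1/26309) = -28325079/197044*1/26309 = -28325079/5184030596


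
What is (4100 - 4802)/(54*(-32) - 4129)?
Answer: 702/5857 ≈ 0.11986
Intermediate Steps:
(4100 - 4802)/(54*(-32) - 4129) = -702/(-1728 - 4129) = -702/(-5857) = -702*(-1/5857) = 702/5857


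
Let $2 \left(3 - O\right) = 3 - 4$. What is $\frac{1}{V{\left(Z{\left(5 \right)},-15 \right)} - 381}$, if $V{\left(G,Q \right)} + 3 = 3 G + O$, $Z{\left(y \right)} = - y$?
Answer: $- \frac{2}{791} \approx -0.0025284$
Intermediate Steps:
$O = \frac{7}{2}$ ($O = 3 - \frac{3 - 4}{2} = 3 - - \frac{1}{2} = 3 + \frac{1}{2} = \frac{7}{2} \approx 3.5$)
$V{\left(G,Q \right)} = \frac{1}{2} + 3 G$ ($V{\left(G,Q \right)} = -3 + \left(3 G + \frac{7}{2}\right) = -3 + \left(\frac{7}{2} + 3 G\right) = \frac{1}{2} + 3 G$)
$\frac{1}{V{\left(Z{\left(5 \right)},-15 \right)} - 381} = \frac{1}{\left(\frac{1}{2} + 3 \left(\left(-1\right) 5\right)\right) - 381} = \frac{1}{\left(\frac{1}{2} + 3 \left(-5\right)\right) - 381} = \frac{1}{\left(\frac{1}{2} - 15\right) - 381} = \frac{1}{- \frac{29}{2} - 381} = \frac{1}{- \frac{791}{2}} = - \frac{2}{791}$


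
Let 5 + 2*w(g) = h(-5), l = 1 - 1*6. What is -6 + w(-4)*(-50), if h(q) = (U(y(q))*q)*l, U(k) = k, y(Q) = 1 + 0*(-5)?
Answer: -506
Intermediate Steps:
y(Q) = 1 (y(Q) = 1 + 0 = 1)
l = -5 (l = 1 - 6 = -5)
h(q) = -5*q (h(q) = (1*q)*(-5) = q*(-5) = -5*q)
w(g) = 10 (w(g) = -5/2 + (-5*(-5))/2 = -5/2 + (½)*25 = -5/2 + 25/2 = 10)
-6 + w(-4)*(-50) = -6 + 10*(-50) = -6 - 500 = -506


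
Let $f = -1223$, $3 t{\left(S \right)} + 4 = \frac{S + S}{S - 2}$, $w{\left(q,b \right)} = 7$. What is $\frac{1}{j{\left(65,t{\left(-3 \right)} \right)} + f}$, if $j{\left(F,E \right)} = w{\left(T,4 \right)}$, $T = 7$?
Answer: $- \frac{1}{1216} \approx -0.00082237$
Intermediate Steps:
$t{\left(S \right)} = - \frac{4}{3} + \frac{2 S}{3 \left(-2 + S\right)}$ ($t{\left(S \right)} = - \frac{4}{3} + \frac{\left(S + S\right) \frac{1}{S - 2}}{3} = - \frac{4}{3} + \frac{2 S \frac{1}{-2 + S}}{3} = - \frac{4}{3} + \frac{2 S}{3 \left(-2 + S\right)}$)
$j{\left(F,E \right)} = 7$
$\frac{1}{j{\left(65,t{\left(-3 \right)} \right)} + f} = \frac{1}{7 - 1223} = \frac{1}{-1216} = - \frac{1}{1216}$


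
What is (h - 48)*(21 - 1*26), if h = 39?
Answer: 45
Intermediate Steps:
(h - 48)*(21 - 1*26) = (39 - 48)*(21 - 1*26) = -9*(21 - 26) = -9*(-5) = 45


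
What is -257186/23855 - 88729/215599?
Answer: -57565674709/5143114145 ≈ -11.193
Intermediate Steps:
-257186/23855 - 88729/215599 = -57565674709/5143114145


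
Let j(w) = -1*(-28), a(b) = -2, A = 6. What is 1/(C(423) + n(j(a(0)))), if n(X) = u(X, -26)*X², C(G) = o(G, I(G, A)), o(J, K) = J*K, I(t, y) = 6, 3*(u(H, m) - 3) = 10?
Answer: 3/22510 ≈ 0.00013327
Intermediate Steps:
u(H, m) = 19/3 (u(H, m) = 3 + (⅓)*10 = 3 + 10/3 = 19/3)
C(G) = 6*G (C(G) = G*6 = 6*G)
j(w) = 28
n(X) = 19*X²/3
1/(C(423) + n(j(a(0)))) = 1/(6*423 + (19/3)*28²) = 1/(2538 + (19/3)*784) = 1/(2538 + 14896/3) = 1/(22510/3) = 3/22510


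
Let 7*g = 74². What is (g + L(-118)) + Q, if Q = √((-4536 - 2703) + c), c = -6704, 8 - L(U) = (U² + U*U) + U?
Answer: -188578/7 + I*√13943 ≈ -26940.0 + 118.08*I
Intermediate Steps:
L(U) = 8 - U - 2*U² (L(U) = 8 - ((U² + U*U) + U) = 8 - ((U² + U²) + U) = 8 - (2*U² + U) = 8 - (U + 2*U²) = 8 + (-U - 2*U²) = 8 - U - 2*U²)
g = 5476/7 (g = (⅐)*74² = (⅐)*5476 = 5476/7 ≈ 782.29)
Q = I*√13943 (Q = √((-4536 - 2703) - 6704) = √(-7239 - 6704) = √(-13943) = I*√13943 ≈ 118.08*I)
(g + L(-118)) + Q = (5476/7 + (8 - 1*(-118) - 2*(-118)²)) + I*√13943 = (5476/7 + (8 + 118 - 2*13924)) + I*√13943 = (5476/7 + (8 + 118 - 27848)) + I*√13943 = (5476/7 - 27722) + I*√13943 = -188578/7 + I*√13943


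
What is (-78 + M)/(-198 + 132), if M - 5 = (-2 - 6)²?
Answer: 3/22 ≈ 0.13636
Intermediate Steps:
M = 69 (M = 5 + (-2 - 6)² = 5 + (-8)² = 5 + 64 = 69)
(-78 + M)/(-198 + 132) = (-78 + 69)/(-198 + 132) = -9/(-66) = -9*(-1/66) = 3/22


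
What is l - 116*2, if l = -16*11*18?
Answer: -3400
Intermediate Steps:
l = -3168 (l = -176*18 = -3168)
l - 116*2 = -3168 - 116*2 = -3168 - 232 = -3400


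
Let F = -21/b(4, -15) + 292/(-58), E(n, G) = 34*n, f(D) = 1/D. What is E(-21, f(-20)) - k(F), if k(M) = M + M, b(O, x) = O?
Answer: -40219/58 ≈ -693.43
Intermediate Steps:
F = -1193/116 (F = -21/4 + 292/(-58) = -21*1/4 + 292*(-1/58) = -21/4 - 146/29 = -1193/116 ≈ -10.284)
k(M) = 2*M
E(-21, f(-20)) - k(F) = 34*(-21) - 2*(-1193)/116 = -714 - 1*(-1193/58) = -714 + 1193/58 = -40219/58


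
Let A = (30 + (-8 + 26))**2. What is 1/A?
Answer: 1/2304 ≈ 0.00043403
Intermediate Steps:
A = 2304 (A = (30 + 18)**2 = 48**2 = 2304)
1/A = 1/2304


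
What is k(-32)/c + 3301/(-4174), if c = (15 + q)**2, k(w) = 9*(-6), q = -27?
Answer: -19465/16696 ≈ -1.1658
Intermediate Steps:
k(w) = -54
c = 144 (c = (15 - 27)**2 = (-12)**2 = 144)
k(-32)/c + 3301/(-4174) = -54/144 + 3301/(-4174) = -54*1/144 + 3301*(-1/4174) = -3/8 - 3301/4174 = -19465/16696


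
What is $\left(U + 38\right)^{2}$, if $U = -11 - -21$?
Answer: $2304$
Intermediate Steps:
$U = 10$ ($U = -11 + 21 = 10$)
$\left(U + 38\right)^{2} = \left(10 + 38\right)^{2} = 48^{2} = 2304$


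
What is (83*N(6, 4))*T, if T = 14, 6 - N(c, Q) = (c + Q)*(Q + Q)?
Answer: -85988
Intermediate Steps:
N(c, Q) = 6 - 2*Q*(Q + c) (N(c, Q) = 6 - (c + Q)*(Q + Q) = 6 - (Q + c)*2*Q = 6 - 2*Q*(Q + c))
(83*N(6, 4))*T = (83*(6 - 2*4² - 2*4*6))*14 = (83*(6 - 2*16 - 48))*14 = (83*(6 - 32 - 48))*14 = (83*(-74))*14 = -6142*14 = -85988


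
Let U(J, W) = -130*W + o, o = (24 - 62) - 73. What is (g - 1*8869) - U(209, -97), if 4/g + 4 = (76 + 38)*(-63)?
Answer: -76775226/3593 ≈ -21368.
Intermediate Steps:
o = -111 (o = -38 - 73 = -111)
U(J, W) = -111 - 130*W (U(J, W) = -130*W - 111 = -111 - 130*W)
g = -2/3593 (g = 4/(-4 + (76 + 38)*(-63)) = 4/(-4 + 114*(-63)) = 4/(-4 - 7182) = 4/(-7186) = 4*(-1/7186) = -2/3593 ≈ -0.00055664)
(g - 1*8869) - U(209, -97) = (-2/3593 - 1*8869) - (-111 - 130*(-97)) = (-2/3593 - 8869) - (-111 + 12610) = -31866319/3593 - 1*12499 = -31866319/3593 - 12499 = -76775226/3593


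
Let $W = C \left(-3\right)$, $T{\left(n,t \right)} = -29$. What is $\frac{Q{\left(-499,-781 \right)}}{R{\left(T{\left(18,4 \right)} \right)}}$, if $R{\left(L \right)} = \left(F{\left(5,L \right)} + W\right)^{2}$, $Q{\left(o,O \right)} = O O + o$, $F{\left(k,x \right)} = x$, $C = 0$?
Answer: $\frac{609462}{841} \approx 724.69$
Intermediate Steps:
$Q{\left(o,O \right)} = o + O^{2}$ ($Q{\left(o,O \right)} = O^{2} + o = o + O^{2}$)
$W = 0$ ($W = 0 \left(-3\right) = 0$)
$R{\left(L \right)} = L^{2}$ ($R{\left(L \right)} = \left(L + 0\right)^{2} = L^{2}$)
$\frac{Q{\left(-499,-781 \right)}}{R{\left(T{\left(18,4 \right)} \right)}} = \frac{-499 + \left(-781\right)^{2}}{\left(-29\right)^{2}} = \frac{-499 + 609961}{841} = 609462 \cdot \frac{1}{841} = \frac{609462}{841}$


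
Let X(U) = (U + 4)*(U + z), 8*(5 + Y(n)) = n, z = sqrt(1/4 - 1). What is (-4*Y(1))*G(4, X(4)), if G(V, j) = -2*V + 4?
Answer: -78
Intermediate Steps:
z = I*sqrt(3)/2 (z = sqrt(1/4 - 1) = sqrt(-3/4) = I*sqrt(3)/2 ≈ 0.86602*I)
Y(n) = -5 + n/8
X(U) = (4 + U)*(U + I*sqrt(3)/2) (X(U) = (U + 4)*(U + I*sqrt(3)/2) = (4 + U)*(U + I*sqrt(3)/2))
G(V, j) = 4 - 2*V
(-4*Y(1))*G(4, X(4)) = (-4*(-5 + (1/8)*1))*(4 - 2*4) = (-4*(-5 + 1/8))*(4 - 8) = -4*(-39/8)*(-4) = (39/2)*(-4) = -78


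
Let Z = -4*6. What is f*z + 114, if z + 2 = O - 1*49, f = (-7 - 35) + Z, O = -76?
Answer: 8496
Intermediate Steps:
Z = -24
f = -66 (f = (-7 - 35) - 24 = -42 - 24 = -66)
z = -127 (z = -2 + (-76 - 1*49) = -2 + (-76 - 49) = -2 - 125 = -127)
f*z + 114 = -66*(-127) + 114 = 8382 + 114 = 8496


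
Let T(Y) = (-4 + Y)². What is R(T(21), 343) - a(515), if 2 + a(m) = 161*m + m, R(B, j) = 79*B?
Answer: -60597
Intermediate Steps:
a(m) = -2 + 162*m (a(m) = -2 + (161*m + m) = -2 + 162*m)
R(T(21), 343) - a(515) = 79*(-4 + 21)² - (-2 + 162*515) = 79*17² - (-2 + 83430) = 79*289 - 1*83428 = 22831 - 83428 = -60597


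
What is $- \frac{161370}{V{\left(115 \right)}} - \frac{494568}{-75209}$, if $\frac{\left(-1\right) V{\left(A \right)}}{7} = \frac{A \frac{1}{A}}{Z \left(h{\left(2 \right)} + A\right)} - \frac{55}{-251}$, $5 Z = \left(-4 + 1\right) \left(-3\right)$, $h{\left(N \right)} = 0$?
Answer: $\frac{315307592115273}{3062961734} \approx 1.0294 \cdot 10^{5}$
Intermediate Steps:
$Z = \frac{9}{5}$ ($Z = \frac{\left(-4 + 1\right) \left(-3\right)}{5} = \frac{\left(-3\right) \left(-3\right)}{5} = \frac{1}{5} \cdot 9 = \frac{9}{5} \approx 1.8$)
$V{\left(A \right)} = - \frac{385}{251} - \frac{35}{9 A}$ ($V{\left(A \right)} = - 7 \left(\frac{A \frac{1}{A}}{\frac{9}{5} \left(0 + A\right)} - \frac{55}{-251}\right) = - 7 \left(1 \frac{1}{\frac{9}{5} A} - - \frac{55}{251}\right) = - 7 \left(1 \frac{5}{9 A} + \frac{55}{251}\right) = - 7 \left(\frac{5}{9 A} + \frac{55}{251}\right) = - 7 \left(\frac{55}{251} + \frac{5}{9 A}\right) = - \frac{385}{251} - \frac{35}{9 A}$)
$- \frac{161370}{V{\left(115 \right)}} - \frac{494568}{-75209} = - \frac{161370}{\frac{35}{2259} \cdot \frac{1}{115} \left(-251 - 11385\right)} - \frac{494568}{-75209} = - \frac{161370}{\frac{35}{2259} \cdot \frac{1}{115} \left(-251 - 11385\right)} - - \frac{494568}{75209} = - \frac{161370}{\frac{35}{2259} \cdot \frac{1}{115} \left(-11636\right)} + \frac{494568}{75209} = - \frac{161370}{- \frac{81452}{51957}} + \frac{494568}{75209} = \left(-161370\right) \left(- \frac{51957}{81452}\right) + \frac{494568}{75209} = \frac{4192150545}{40726} + \frac{494568}{75209} = \frac{315307592115273}{3062961734}$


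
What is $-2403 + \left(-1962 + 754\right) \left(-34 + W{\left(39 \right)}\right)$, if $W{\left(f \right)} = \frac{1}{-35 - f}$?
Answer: $\frac{1431357}{37} \approx 38685.0$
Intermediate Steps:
$-2403 + \left(-1962 + 754\right) \left(-34 + W{\left(39 \right)}\right) = -2403 + \left(-1962 + 754\right) \left(-34 - \frac{1}{35 + 39}\right) = -2403 - 1208 \left(-34 - \frac{1}{74}\right) = -2403 - - \frac{1520268}{37} = -2403 + \frac{1520268}{37} = \frac{1431357}{37}$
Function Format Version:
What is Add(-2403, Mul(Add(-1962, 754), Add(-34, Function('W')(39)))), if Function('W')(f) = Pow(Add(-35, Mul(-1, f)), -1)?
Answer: Rational(1431357, 37) ≈ 38685.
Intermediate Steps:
Add(-2403, Mul(Add(-1962, 754), Add(-34, Function('W')(39)))) = Add(-2403, Mul(Add(-1962, 754), Add(-34, Mul(-1, Pow(Add(35, 39), -1))))) = Add(-2403, Mul(-1208, Add(-34, Mul(-1, Pow(74, -1))))) = Add(-2403, Mul(-1208, Add(-34, Mul(-1, Rational(1, 74))))) = Add(-2403, Mul(-1208, Add(-34, Rational(-1, 74)))) = Add(-2403, Mul(-1208, Rational(-2517, 74))) = Add(-2403, Rational(1520268, 37)) = Rational(1431357, 37)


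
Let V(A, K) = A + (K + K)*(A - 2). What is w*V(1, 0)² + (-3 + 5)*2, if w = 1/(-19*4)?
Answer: 303/76 ≈ 3.9868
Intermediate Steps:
V(A, K) = A + 2*K*(-2 + A) (V(A, K) = A + (2*K)*(-2 + A) = A + 2*K*(-2 + A))
w = -1/76 (w = 1/(-76) = -1/76 ≈ -0.013158)
w*V(1, 0)² + (-3 + 5)*2 = -(1 - 4*0 + 2*1*0)²/76 + (-3 + 5)*2 = -(1 + 0 + 0)²/76 + 2*2 = -1/76*1² + 4 = -1/76*1 + 4 = -1/76 + 4 = 303/76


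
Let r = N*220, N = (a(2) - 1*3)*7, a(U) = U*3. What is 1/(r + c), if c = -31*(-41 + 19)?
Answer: 1/5302 ≈ 0.00018861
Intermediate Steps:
a(U) = 3*U
c = 682 (c = -31*(-22) = 682)
N = 21 (N = (3*2 - 1*3)*7 = (6 - 3)*7 = 3*7 = 21)
r = 4620 (r = 21*220 = 4620)
1/(r + c) = 1/(4620 + 682) = 1/5302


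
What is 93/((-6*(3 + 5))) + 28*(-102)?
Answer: -45727/16 ≈ -2857.9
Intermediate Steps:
93/((-6*(3 + 5))) + 28*(-102) = 93/((-6*8)) - 2856 = 93/(-48) - 2856 = 93*(-1/48) - 2856 = -31/16 - 2856 = -45727/16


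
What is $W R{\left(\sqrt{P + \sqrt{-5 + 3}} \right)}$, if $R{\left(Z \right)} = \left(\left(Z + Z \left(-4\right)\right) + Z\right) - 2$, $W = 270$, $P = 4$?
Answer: $-540 - 540 \sqrt{4 + i \sqrt{2}} \approx -1636.3 - 188.09 i$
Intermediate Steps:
$R{\left(Z \right)} = -2 - 2 Z$ ($R{\left(Z \right)} = \left(\left(Z - 4 Z\right) + Z\right) - 2 = \left(- 3 Z + Z\right) - 2 = - 2 Z - 2 = -2 - 2 Z$)
$W R{\left(\sqrt{P + \sqrt{-5 + 3}} \right)} = 270 \left(-2 - 2 \sqrt{4 + \sqrt{-5 + 3}}\right) = 270 \left(-2 - 2 \sqrt{4 + \sqrt{-2}}\right) = 270 \left(-2 - 2 \sqrt{4 + i \sqrt{2}}\right) = -540 - 540 \sqrt{4 + i \sqrt{2}}$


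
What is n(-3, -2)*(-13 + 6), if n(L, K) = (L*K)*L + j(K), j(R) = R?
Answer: 140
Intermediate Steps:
n(L, K) = K + K*L² (n(L, K) = (L*K)*L + K = (K*L)*L + K = K*L² + K = K + K*L²)
n(-3, -2)*(-13 + 6) = (-2*(1 + (-3)²))*(-13 + 6) = -2*(1 + 9)*(-7) = -2*10*(-7) = -20*(-7) = 140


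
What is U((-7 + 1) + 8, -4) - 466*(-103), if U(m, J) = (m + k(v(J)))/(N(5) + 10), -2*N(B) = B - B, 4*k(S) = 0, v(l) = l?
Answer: 239991/5 ≈ 47998.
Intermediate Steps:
k(S) = 0 (k(S) = (¼)*0 = 0)
N(B) = 0 (N(B) = -(B - B)/2 = -½*0 = 0)
U(m, J) = m/10 (U(m, J) = (m + 0)/(0 + 10) = m/10)
U((-7 + 1) + 8, -4) - 466*(-103) = ((-7 + 1) + 8)/10 - 466*(-103) = (-6 + 8)/10 + 47998 = (⅒)*2 + 47998 = ⅕ + 47998 = 239991/5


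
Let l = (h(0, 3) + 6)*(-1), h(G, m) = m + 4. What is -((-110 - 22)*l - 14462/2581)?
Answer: -4414534/2581 ≈ -1710.4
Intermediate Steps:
h(G, m) = 4 + m
l = -13 (l = ((4 + 3) + 6)*(-1) = (7 + 6)*(-1) = 13*(-1) = -13)
-((-110 - 22)*l - 14462/2581) = -((-110 - 22)*(-13) - 14462/2581) = -(-132*(-13) - 14462*1/2581) = -(1716 - 14462/2581) = -1*4414534/2581 = -4414534/2581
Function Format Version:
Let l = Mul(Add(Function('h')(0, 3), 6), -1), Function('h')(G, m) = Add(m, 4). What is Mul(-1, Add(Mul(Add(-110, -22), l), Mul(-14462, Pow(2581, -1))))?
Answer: Rational(-4414534, 2581) ≈ -1710.4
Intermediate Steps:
Function('h')(G, m) = Add(4, m)
l = -13 (l = Mul(Add(Add(4, 3), 6), -1) = Mul(Add(7, 6), -1) = Mul(13, -1) = -13)
Mul(-1, Add(Mul(Add(-110, -22), l), Mul(-14462, Pow(2581, -1)))) = Mul(-1, Add(Mul(Add(-110, -22), -13), Mul(-14462, Pow(2581, -1)))) = Mul(-1, Add(Mul(-132, -13), Mul(-14462, Rational(1, 2581)))) = Mul(-1, Add(1716, Rational(-14462, 2581))) = Mul(-1, Rational(4414534, 2581)) = Rational(-4414534, 2581)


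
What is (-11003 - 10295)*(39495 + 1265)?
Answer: -868106480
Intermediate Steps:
(-11003 - 10295)*(39495 + 1265) = -21298*40760 = -868106480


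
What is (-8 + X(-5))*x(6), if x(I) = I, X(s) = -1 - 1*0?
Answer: -54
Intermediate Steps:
X(s) = -1 (X(s) = -1 + 0 = -1)
(-8 + X(-5))*x(6) = (-8 - 1)*6 = -9*6 = -54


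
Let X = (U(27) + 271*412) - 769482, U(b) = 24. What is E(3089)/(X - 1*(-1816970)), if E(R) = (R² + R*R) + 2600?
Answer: 9543221/579582 ≈ 16.466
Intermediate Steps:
E(R) = 2600 + 2*R² (E(R) = (R² + R²) + 2600 = 2*R² + 2600 = 2600 + 2*R²)
X = -657806 (X = (24 + 271*412) - 769482 = (24 + 111652) - 769482 = 111676 - 769482 = -657806)
E(3089)/(X - 1*(-1816970)) = (2600 + 2*3089²)/(-657806 - 1*(-1816970)) = (2600 + 2*9541921)/(-657806 + 1816970) = (2600 + 19083842)/1159164 = 19086442*(1/1159164) = 9543221/579582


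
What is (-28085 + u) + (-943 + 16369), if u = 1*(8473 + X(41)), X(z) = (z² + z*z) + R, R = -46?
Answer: -870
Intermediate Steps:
X(z) = -46 + 2*z² (X(z) = (z² + z*z) - 46 = (z² + z²) - 46 = 2*z² - 46 = -46 + 2*z²)
u = 11789 (u = 1*(8473 + (-46 + 2*41²)) = 1*(8473 + (-46 + 2*1681)) = 1*(8473 + (-46 + 3362)) = 1*(8473 + 3316) = 1*11789 = 11789)
(-28085 + u) + (-943 + 16369) = (-28085 + 11789) + (-943 + 16369) = -16296 + 15426 = -870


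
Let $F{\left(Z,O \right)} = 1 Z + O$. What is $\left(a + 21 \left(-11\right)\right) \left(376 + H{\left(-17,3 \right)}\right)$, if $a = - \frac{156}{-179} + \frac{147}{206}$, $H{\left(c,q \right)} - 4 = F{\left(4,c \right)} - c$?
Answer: $- \frac{1624213440}{18437} \approx -88095.0$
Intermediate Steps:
$F{\left(Z,O \right)} = O + Z$ ($F{\left(Z,O \right)} = Z + O = O + Z$)
$H{\left(c,q \right)} = 8$ ($H{\left(c,q \right)} = 4 + \left(\left(c + 4\right) - c\right) = 4 + \left(\left(4 + c\right) - c\right) = 4 + 4 = 8$)
$a = \frac{58449}{36874}$ ($a = \left(-156\right) \left(- \frac{1}{179}\right) + 147 \cdot \frac{1}{206} = \frac{156}{179} + \frac{147}{206} = \frac{58449}{36874} \approx 1.5851$)
$\left(a + 21 \left(-11\right)\right) \left(376 + H{\left(-17,3 \right)}\right) = \left(\frac{58449}{36874} + 21 \left(-11\right)\right) \left(376 + 8\right) = \left(\frac{58449}{36874} - 231\right) 384 = \left(- \frac{8459445}{36874}\right) 384 = - \frac{1624213440}{18437}$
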